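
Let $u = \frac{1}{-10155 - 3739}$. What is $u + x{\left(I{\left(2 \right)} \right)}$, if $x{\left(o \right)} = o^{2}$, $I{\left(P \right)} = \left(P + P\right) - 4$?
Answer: $- \frac{1}{13894} \approx -7.1974 \cdot 10^{-5}$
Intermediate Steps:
$I{\left(P \right)} = -4 + 2 P$ ($I{\left(P \right)} = 2 P - 4 = -4 + 2 P$)
$u = - \frac{1}{13894}$ ($u = \frac{1}{-13894} = - \frac{1}{13894} \approx -7.1974 \cdot 10^{-5}$)
$u + x{\left(I{\left(2 \right)} \right)} = - \frac{1}{13894} + \left(-4 + 2 \cdot 2\right)^{2} = - \frac{1}{13894} + \left(-4 + 4\right)^{2} = - \frac{1}{13894} + 0^{2} = - \frac{1}{13894} + 0 = - \frac{1}{13894}$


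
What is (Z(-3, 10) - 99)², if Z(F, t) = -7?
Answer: 11236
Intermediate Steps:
(Z(-3, 10) - 99)² = (-7 - 99)² = (-106)² = 11236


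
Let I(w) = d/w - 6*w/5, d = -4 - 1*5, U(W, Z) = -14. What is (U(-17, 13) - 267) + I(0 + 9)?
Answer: -1464/5 ≈ -292.80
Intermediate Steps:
d = -9 (d = -4 - 5 = -9)
I(w) = -9/w - 6*w/5
(U(-17, 13) - 267) + I(0 + 9) = (-14 - 267) + (-9/(0 + 9) - 6*(0 + 9)/5) = -281 + (-9/9 - 6/5*9) = -281 + (-9*1/9 - 54/5) = -281 + (-1 - 54/5) = -281 - 59/5 = -1464/5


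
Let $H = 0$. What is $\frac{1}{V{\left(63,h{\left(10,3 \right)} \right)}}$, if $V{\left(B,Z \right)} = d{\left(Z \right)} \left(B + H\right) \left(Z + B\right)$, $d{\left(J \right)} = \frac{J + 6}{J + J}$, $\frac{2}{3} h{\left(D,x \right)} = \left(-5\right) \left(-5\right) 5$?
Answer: $\frac{500}{4071627} \approx 0.0001228$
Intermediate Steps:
$h{\left(D,x \right)} = \frac{375}{2}$ ($h{\left(D,x \right)} = \frac{3 \left(-5\right) \left(-5\right) 5}{2} = \frac{3 \cdot 25 \cdot 5}{2} = \frac{3}{2} \cdot 125 = \frac{375}{2}$)
$d{\left(J \right)} = \frac{6 + J}{2 J}$
$V{\left(B,Z \right)} = \frac{B \left(6 + Z\right) \left(B + Z\right)}{2 Z}$ ($V{\left(B,Z \right)} = \frac{6 + Z}{2 Z} \left(B + 0\right) \left(Z + B\right) = \frac{6 + Z}{2 Z} B \left(B + Z\right) = \frac{B \left(6 + Z\right) \left(B + Z\right)}{2 Z}$)
$\frac{1}{V{\left(63,h{\left(10,3 \right)} \right)}} = \frac{1}{\frac{1}{2} \cdot 63 \frac{1}{\frac{375}{2}} \left(6 + \frac{375}{2}\right) \left(63 + \frac{375}{2}\right)} = \frac{1}{\frac{1}{2} \cdot 63 \cdot \frac{2}{375} \cdot \frac{387}{2} \cdot \frac{501}{2}} = \frac{1}{\frac{4071627}{500}} = \frac{500}{4071627}$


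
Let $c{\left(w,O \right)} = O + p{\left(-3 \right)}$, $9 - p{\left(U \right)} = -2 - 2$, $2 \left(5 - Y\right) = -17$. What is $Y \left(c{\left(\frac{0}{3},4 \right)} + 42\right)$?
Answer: $\frac{1593}{2} \approx 796.5$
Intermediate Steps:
$Y = \frac{27}{2}$ ($Y = 5 - - \frac{17}{2} = 5 + \frac{17}{2} = \frac{27}{2} \approx 13.5$)
$p{\left(U \right)} = 13$ ($p{\left(U \right)} = 9 - \left(-2 - 2\right) = 9 - -4 = 9 + 4 = 13$)
$c{\left(w,O \right)} = 13 + O$ ($c{\left(w,O \right)} = O + 13 = 13 + O$)
$Y \left(c{\left(\frac{0}{3},4 \right)} + 42\right) = \frac{27 \left(\left(13 + 4\right) + 42\right)}{2} = \frac{27 \left(17 + 42\right)}{2} = \frac{27}{2} \cdot 59 = \frac{1593}{2}$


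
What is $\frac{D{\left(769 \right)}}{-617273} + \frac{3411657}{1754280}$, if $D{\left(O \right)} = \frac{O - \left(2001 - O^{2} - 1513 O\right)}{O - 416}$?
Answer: $\frac{82257192579017}{42472555165480} \approx 1.9367$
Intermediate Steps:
$D{\left(O \right)} = \frac{-2001 + O^{2} + 1514 O}{-416 + O}$ ($D{\left(O \right)} = \frac{O + \left(-2001 + O^{2} + 1513 O\right)}{-416 + O} = \frac{-2001 + O^{2} + 1514 O}{-416 + O}$)
$\frac{D{\left(769 \right)}}{-617273} + \frac{3411657}{1754280} = \frac{\frac{1}{-416 + 769} \left(-2001 + 769^{2} + 1514 \cdot 769\right)}{-617273} + \frac{3411657}{1754280} = \frac{-2001 + 591361 + 1164266}{353} \left(- \frac{1}{617273}\right) + 3411657 \cdot \frac{1}{1754280} = \frac{1}{353} \cdot 1753626 \left(- \frac{1}{617273}\right) + \frac{379073}{194920} = \frac{1753626}{353} \left(- \frac{1}{617273}\right) + \frac{379073}{194920} = - \frac{1753626}{217897369} + \frac{379073}{194920} = \frac{82257192579017}{42472555165480}$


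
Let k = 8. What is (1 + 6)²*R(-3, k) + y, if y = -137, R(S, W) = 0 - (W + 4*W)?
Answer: -2097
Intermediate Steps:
R(S, W) = -5*W (R(S, W) = 0 - 5*W = -5*W)
(1 + 6)²*R(-3, k) + y = (1 + 6)²*(-5*8) - 137 = 7²*(-40) - 137 = 49*(-40) - 137 = -1960 - 137 = -2097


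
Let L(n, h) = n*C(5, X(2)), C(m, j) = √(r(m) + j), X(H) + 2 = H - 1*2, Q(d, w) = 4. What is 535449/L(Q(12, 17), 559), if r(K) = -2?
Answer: -535449*I/8 ≈ -66931.0*I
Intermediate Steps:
X(H) = -4 + H (X(H) = -2 + (H - 1*2) = -2 + (H - 2) = -2 + (-2 + H) = -4 + H)
C(m, j) = √(-2 + j)
L(n, h) = 2*I*n (L(n, h) = n*√(-2 + (-4 + 2)) = n*√(-2 - 2) = n*√(-4) = n*(2*I) = 2*I*n)
535449/L(Q(12, 17), 559) = 535449/((2*I*4)) = 535449/((8*I)) = 535449*(-I/8) = -535449*I/8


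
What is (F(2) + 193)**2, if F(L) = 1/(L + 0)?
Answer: 149769/4 ≈ 37442.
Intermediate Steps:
F(L) = 1/L
(F(2) + 193)**2 = (1/2 + 193)**2 = (387/2)**2 = 149769/4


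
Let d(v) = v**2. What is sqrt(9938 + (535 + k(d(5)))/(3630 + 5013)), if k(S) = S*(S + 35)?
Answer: sqrt(742400588667)/8643 ≈ 99.691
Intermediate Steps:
k(S) = S*(35 + S)
sqrt(9938 + (535 + k(d(5)))/(3630 + 5013)) = sqrt(9938 + (535 + 5**2*(35 + 5**2))/(3630 + 5013)) = sqrt(9938 + (535 + 25*(35 + 25))/8643) = sqrt(9938 + (535 + 25*60)*(1/8643)) = sqrt(9938 + (535 + 1500)*(1/8643)) = sqrt(9938 + 2035*(1/8643)) = sqrt(9938 + 2035/8643) = sqrt(85896169/8643) = sqrt(742400588667)/8643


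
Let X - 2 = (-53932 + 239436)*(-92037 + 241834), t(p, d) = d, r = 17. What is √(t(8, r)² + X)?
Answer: √27787942979 ≈ 1.6670e+5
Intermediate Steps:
X = 27787942690 (X = 2 + (-53932 + 239436)*(-92037 + 241834) = 2 + 185504*149797 = 2 + 27787942688 = 27787942690)
√(t(8, r)² + X) = √(17² + 27787942690) = √(289 + 27787942690) = √27787942979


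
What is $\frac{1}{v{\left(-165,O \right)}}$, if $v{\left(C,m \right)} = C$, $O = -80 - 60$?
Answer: $- \frac{1}{165} \approx -0.0060606$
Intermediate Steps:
$O = -140$ ($O = -80 - 60 = -140$)
$\frac{1}{v{\left(-165,O \right)}} = \frac{1}{-165} = - \frac{1}{165}$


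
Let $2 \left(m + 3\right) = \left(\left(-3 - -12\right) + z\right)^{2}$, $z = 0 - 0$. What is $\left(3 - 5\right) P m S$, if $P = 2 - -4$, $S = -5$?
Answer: $2250$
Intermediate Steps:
$P = 6$ ($P = 2 + 4 = 6$)
$z = 0$ ($z = 0 + 0 = 0$)
$m = \frac{75}{2}$ ($m = -3 + \frac{\left(\left(-3 - -12\right) + 0\right)^{2}}{2} = -3 + \frac{\left(\left(-3 + 12\right) + 0\right)^{2}}{2} = -3 + \frac{\left(9 + 0\right)^{2}}{2} = -3 + \frac{9^{2}}{2} = -3 + \frac{1}{2} \cdot 81 = -3 + \frac{81}{2} = \frac{75}{2} \approx 37.5$)
$\left(3 - 5\right) P m S = \left(3 - 5\right) 6 \cdot \frac{75}{2} \left(-5\right) = \left(-2\right) 6 \cdot \frac{75}{2} \left(-5\right) = \left(-12\right) \frac{75}{2} \left(-5\right) = \left(-450\right) \left(-5\right) = 2250$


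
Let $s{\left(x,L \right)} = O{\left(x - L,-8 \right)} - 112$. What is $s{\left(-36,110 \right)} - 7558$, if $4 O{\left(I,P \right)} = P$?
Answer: $-7672$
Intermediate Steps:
$O{\left(I,P \right)} = \frac{P}{4}$
$s{\left(x,L \right)} = -114$ ($s{\left(x,L \right)} = \frac{1}{4} \left(-8\right) - 112 = -2 - 112 = -114$)
$s{\left(-36,110 \right)} - 7558 = -114 - 7558 = -7672$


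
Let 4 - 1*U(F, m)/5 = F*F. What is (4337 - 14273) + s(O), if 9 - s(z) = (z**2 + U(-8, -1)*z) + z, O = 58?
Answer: 4051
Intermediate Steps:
U(F, m) = 20 - 5*F**2 (U(F, m) = 20 - 5*F*F = 20 - 5*F**2)
s(z) = 9 - z**2 + 299*z (s(z) = 9 - ((z**2 + (20 - 5*(-8)**2)*z) + z) = 9 - ((z**2 + (20 - 5*64)*z) + z) = 9 - ((z**2 + (20 - 320)*z) + z) = 9 - ((z**2 - 300*z) + z) = 9 - (z**2 - 299*z) = 9 + (-z**2 + 299*z) = 9 - z**2 + 299*z)
(4337 - 14273) + s(O) = (4337 - 14273) + (9 - 1*58**2 + 299*58) = -9936 + (9 - 1*3364 + 17342) = -9936 + (9 - 3364 + 17342) = -9936 + 13987 = 4051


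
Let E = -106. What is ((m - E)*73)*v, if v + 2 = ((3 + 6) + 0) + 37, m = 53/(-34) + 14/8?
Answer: 5798463/17 ≈ 3.4109e+5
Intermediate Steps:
m = 13/68 (m = 53*(-1/34) + 14*(⅛) = -53/34 + 7/4 = 13/68 ≈ 0.19118)
v = 44 (v = -2 + (((3 + 6) + 0) + 37) = -2 + ((9 + 0) + 37) = -2 + (9 + 37) = -2 + 46 = 44)
((m - E)*73)*v = ((13/68 - 1*(-106))*73)*44 = ((13/68 + 106)*73)*44 = ((7221/68)*73)*44 = (527133/68)*44 = 5798463/17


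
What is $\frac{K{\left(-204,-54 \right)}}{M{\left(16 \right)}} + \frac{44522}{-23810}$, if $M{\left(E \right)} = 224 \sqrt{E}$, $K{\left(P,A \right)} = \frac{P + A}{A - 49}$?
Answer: $- \frac{1025675839}{549344320} \approx -1.8671$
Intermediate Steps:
$K{\left(P,A \right)} = \frac{A + P}{-49 + A}$
$\frac{K{\left(-204,-54 \right)}}{M{\left(16 \right)}} + \frac{44522}{-23810} = \frac{\frac{1}{-49 - 54} \left(-54 - 204\right)}{224 \sqrt{16}} + \frac{44522}{-23810} = \frac{\frac{1}{-103} \left(-258\right)}{224 \cdot 4} + 44522 \left(- \frac{1}{23810}\right) = \frac{\left(- \frac{1}{103}\right) \left(-258\right)}{896} - \frac{22261}{11905} = \frac{258}{103} \cdot \frac{1}{896} - \frac{22261}{11905} = \frac{129}{46144} - \frac{22261}{11905} = - \frac{1025675839}{549344320}$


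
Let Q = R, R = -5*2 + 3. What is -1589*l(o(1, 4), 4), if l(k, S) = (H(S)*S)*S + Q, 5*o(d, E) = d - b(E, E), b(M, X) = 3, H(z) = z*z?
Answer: -395661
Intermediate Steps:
H(z) = z**2
R = -7 (R = -10 + 3 = -7)
o(d, E) = -3/5 + d/5 (o(d, E) = (d - 1*3)/5 = (d - 3)/5 = (-3 + d)/5 = -3/5 + d/5)
Q = -7
l(k, S) = -7 + S**4 (l(k, S) = (S**2*S)*S - 7 = S**3*S - 7 = S**4 - 7 = -7 + S**4)
-1589*l(o(1, 4), 4) = -1589*(-7 + 4**4) = -1589*(-7 + 256) = -1589*249 = -395661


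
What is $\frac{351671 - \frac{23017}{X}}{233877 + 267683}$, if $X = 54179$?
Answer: $\frac{4763290023}{6793504810} \approx 0.70115$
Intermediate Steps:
$\frac{351671 - \frac{23017}{X}}{233877 + 267683} = \frac{351671 - \frac{23017}{54179}}{233877 + 267683} = \frac{351671 - \frac{23017}{54179}}{501560} = \left(351671 - \frac{23017}{54179}\right) \frac{1}{501560} = \frac{19053160092}{54179} \cdot \frac{1}{501560} = \frac{4763290023}{6793504810}$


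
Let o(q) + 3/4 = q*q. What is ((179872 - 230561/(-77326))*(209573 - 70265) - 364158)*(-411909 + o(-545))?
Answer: -111300839853713774523/38663 ≈ -2.8787e+15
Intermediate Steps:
o(q) = -3/4 + q**2 (o(q) = -3/4 + q*q = -3/4 + q**2)
((179872 - 230561/(-77326))*(209573 - 70265) - 364158)*(-411909 + o(-545)) = ((179872 - 230561/(-77326))*(209573 - 70265) - 364158)*(-411909 + (-3/4 + (-545)**2)) = ((179872 - 230561*(-1/77326))*139308 - 364158)*(-411909 + (-3/4 + 297025)) = ((179872 + 230561/77326)*139308 - 364158)*(-411909 + 1188097/4) = ((13909012833/77326)*139308 - 364158)*(-459539/4) = (968818379869782/38663 - 364158)*(-459539/4) = (968804300429028/38663)*(-459539/4) = -111300839853713774523/38663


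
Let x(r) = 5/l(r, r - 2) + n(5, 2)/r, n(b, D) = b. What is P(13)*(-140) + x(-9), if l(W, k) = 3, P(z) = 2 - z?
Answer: 13870/9 ≈ 1541.1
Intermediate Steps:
x(r) = 5/3 + 5/r
P(13)*(-140) + x(-9) = (2 - 1*13)*(-140) + (5/3 + 5/(-9)) = (2 - 13)*(-140) + (5/3 + 5*(-⅑)) = -11*(-140) + (5/3 - 5/9) = 1540 + 10/9 = 13870/9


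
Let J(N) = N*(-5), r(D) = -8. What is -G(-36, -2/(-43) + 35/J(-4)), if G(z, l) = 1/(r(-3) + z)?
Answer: 1/44 ≈ 0.022727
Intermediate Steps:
J(N) = -5*N
G(z, l) = 1/(-8 + z)
-G(-36, -2/(-43) + 35/J(-4)) = -1/(-8 - 36) = -1/(-44) = -1*(-1/44) = 1/44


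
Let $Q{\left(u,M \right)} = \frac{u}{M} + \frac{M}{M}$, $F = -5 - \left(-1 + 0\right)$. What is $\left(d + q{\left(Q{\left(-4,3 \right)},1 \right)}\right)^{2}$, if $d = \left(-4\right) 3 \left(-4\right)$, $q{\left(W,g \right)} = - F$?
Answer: $2704$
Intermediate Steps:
$F = -4$ ($F = -5 - -1 = -5 + 1 = -4$)
$Q{\left(u,M \right)} = 1 + \frac{u}{M}$ ($Q{\left(u,M \right)} = \frac{u}{M} + 1 = 1 + \frac{u}{M}$)
$q{\left(W,g \right)} = 4$ ($q{\left(W,g \right)} = \left(-1\right) \left(-4\right) = 4$)
$d = 48$ ($d = \left(-12\right) \left(-4\right) = 48$)
$\left(d + q{\left(Q{\left(-4,3 \right)},1 \right)}\right)^{2} = \left(48 + 4\right)^{2} = 52^{2} = 2704$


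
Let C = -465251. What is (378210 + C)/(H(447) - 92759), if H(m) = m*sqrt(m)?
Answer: 8073836119/8514917458 + 38907327*sqrt(447)/8514917458 ≈ 1.0448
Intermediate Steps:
H(m) = m**(3/2)
(378210 + C)/(H(447) - 92759) = (378210 - 465251)/(447**(3/2) - 92759) = -87041/(447*sqrt(447) - 92759) = -87041/(-92759 + 447*sqrt(447))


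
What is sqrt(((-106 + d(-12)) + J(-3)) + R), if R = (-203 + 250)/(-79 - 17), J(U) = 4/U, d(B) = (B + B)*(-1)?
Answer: I*sqrt(48282)/24 ≈ 9.1555*I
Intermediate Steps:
d(B) = -2*B (d(B) = (2*B)*(-1) = -2*B)
R = -47/96 (R = 47/(-96) = 47*(-1/96) = -47/96 ≈ -0.48958)
sqrt(((-106 + d(-12)) + J(-3)) + R) = sqrt(((-106 - 2*(-12)) + 4/(-3)) - 47/96) = sqrt(((-106 + 24) + 4*(-1/3)) - 47/96) = sqrt((-82 - 4/3) - 47/96) = sqrt(-250/3 - 47/96) = sqrt(-8047/96) = I*sqrt(48282)/24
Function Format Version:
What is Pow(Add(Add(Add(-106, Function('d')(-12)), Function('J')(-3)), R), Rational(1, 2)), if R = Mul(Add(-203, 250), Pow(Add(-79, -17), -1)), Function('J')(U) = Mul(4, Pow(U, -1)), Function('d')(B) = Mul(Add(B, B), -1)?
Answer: Mul(Rational(1, 24), I, Pow(48282, Rational(1, 2))) ≈ Mul(9.1555, I)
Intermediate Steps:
Function('d')(B) = Mul(-2, B) (Function('d')(B) = Mul(Mul(2, B), -1) = Mul(-2, B))
R = Rational(-47, 96) (R = Mul(47, Pow(-96, -1)) = Mul(47, Rational(-1, 96)) = Rational(-47, 96) ≈ -0.48958)
Pow(Add(Add(Add(-106, Function('d')(-12)), Function('J')(-3)), R), Rational(1, 2)) = Pow(Add(Add(Add(-106, Mul(-2, -12)), Mul(4, Pow(-3, -1))), Rational(-47, 96)), Rational(1, 2)) = Pow(Add(Add(Add(-106, 24), Mul(4, Rational(-1, 3))), Rational(-47, 96)), Rational(1, 2)) = Pow(Add(Add(-82, Rational(-4, 3)), Rational(-47, 96)), Rational(1, 2)) = Pow(Add(Rational(-250, 3), Rational(-47, 96)), Rational(1, 2)) = Pow(Rational(-8047, 96), Rational(1, 2)) = Mul(Rational(1, 24), I, Pow(48282, Rational(1, 2)))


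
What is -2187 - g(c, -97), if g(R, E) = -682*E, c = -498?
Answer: -68341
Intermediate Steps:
-2187 - g(c, -97) = -2187 - (-682)*(-97) = -2187 - 1*66154 = -2187 - 66154 = -68341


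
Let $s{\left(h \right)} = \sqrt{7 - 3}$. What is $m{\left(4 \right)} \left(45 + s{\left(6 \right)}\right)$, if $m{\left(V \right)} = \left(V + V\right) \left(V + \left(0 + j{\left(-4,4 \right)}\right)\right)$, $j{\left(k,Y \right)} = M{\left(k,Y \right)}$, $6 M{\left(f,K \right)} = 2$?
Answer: $\frac{4888}{3} \approx 1629.3$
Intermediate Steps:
$M{\left(f,K \right)} = \frac{1}{3}$ ($M{\left(f,K \right)} = \frac{1}{6} \cdot 2 = \frac{1}{3}$)
$j{\left(k,Y \right)} = \frac{1}{3}$
$s{\left(h \right)} = 2$ ($s{\left(h \right)} = \sqrt{4} = 2$)
$m{\left(V \right)} = 2 V \left(\frac{1}{3} + V\right)$ ($m{\left(V \right)} = \left(V + V\right) \left(V + \left(0 + \frac{1}{3}\right)\right) = 2 V \left(V + \frac{1}{3}\right) = 2 V \left(\frac{1}{3} + V\right)$)
$m{\left(4 \right)} \left(45 + s{\left(6 \right)}\right) = \frac{2}{3} \cdot 4 \left(1 + 3 \cdot 4\right) \left(45 + 2\right) = \frac{2}{3} \cdot 4 \left(1 + 12\right) 47 = \frac{2}{3} \cdot 4 \cdot 13 \cdot 47 = \frac{104}{3} \cdot 47 = \frac{4888}{3}$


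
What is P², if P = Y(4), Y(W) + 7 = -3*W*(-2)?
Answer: 289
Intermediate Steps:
Y(W) = -7 + 6*W (Y(W) = -7 - 3*W*(-2) = -7 + 6*W)
P = 17 (P = -7 + 6*4 = -7 + 24 = 17)
P² = 17² = 289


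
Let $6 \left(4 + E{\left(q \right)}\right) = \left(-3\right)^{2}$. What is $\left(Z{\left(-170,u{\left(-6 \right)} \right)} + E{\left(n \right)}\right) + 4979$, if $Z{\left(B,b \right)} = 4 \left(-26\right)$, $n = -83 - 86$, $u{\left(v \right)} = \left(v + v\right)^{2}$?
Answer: $\frac{9745}{2} \approx 4872.5$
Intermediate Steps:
$u{\left(v \right)} = 4 v^{2}$ ($u{\left(v \right)} = \left(2 v\right)^{2} = 4 v^{2}$)
$n = -169$
$E{\left(q \right)} = - \frac{5}{2}$ ($E{\left(q \right)} = -4 + \frac{\left(-3\right)^{2}}{6} = -4 + \frac{1}{6} \cdot 9 = -4 + \frac{3}{2} = - \frac{5}{2}$)
$Z{\left(B,b \right)} = -104$
$\left(Z{\left(-170,u{\left(-6 \right)} \right)} + E{\left(n \right)}\right) + 4979 = \left(-104 - \frac{5}{2}\right) + 4979 = - \frac{213}{2} + 4979 = \frac{9745}{2}$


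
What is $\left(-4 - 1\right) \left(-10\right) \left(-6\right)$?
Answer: $-300$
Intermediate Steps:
$\left(-4 - 1\right) \left(-10\right) \left(-6\right) = \left(-5\right) \left(-10\right) \left(-6\right) = 50 \left(-6\right) = -300$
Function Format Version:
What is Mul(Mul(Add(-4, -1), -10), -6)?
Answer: -300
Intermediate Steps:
Mul(Mul(Add(-4, -1), -10), -6) = Mul(Mul(-5, -10), -6) = Mul(50, -6) = -300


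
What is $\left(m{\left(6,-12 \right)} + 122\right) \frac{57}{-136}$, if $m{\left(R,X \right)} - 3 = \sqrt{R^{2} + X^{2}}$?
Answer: $- \frac{7125}{136} - \frac{171 \sqrt{5}}{68} \approx -58.013$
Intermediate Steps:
$m{\left(R,X \right)} = 3 + \sqrt{R^{2} + X^{2}}$
$\left(m{\left(6,-12 \right)} + 122\right) \frac{57}{-136} = \left(\left(3 + \sqrt{6^{2} + \left(-12\right)^{2}}\right) + 122\right) \frac{57}{-136} = \left(\left(3 + \sqrt{36 + 144}\right) + 122\right) 57 \left(- \frac{1}{136}\right) = \left(\left(3 + \sqrt{180}\right) + 122\right) \left(- \frac{57}{136}\right) = \left(\left(3 + 6 \sqrt{5}\right) + 122\right) \left(- \frac{57}{136}\right) = \left(125 + 6 \sqrt{5}\right) \left(- \frac{57}{136}\right) = - \frac{7125}{136} - \frac{171 \sqrt{5}}{68}$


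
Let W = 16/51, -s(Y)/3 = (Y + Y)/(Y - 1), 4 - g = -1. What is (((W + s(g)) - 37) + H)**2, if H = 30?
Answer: 2093809/10404 ≈ 201.25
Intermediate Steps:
g = 5 (g = 4 - 1*(-1) = 4 + 1 = 5)
s(Y) = -6*Y/(-1 + Y) (s(Y) = -3*(Y + Y)/(Y - 1) = -3*2*Y/(-1 + Y) = -6*Y/(-1 + Y))
W = 16/51 (W = 16*(1/51) = 16/51 ≈ 0.31373)
(((W + s(g)) - 37) + H)**2 = (((16/51 - 6*5/(-1 + 5)) - 37) + 30)**2 = (((16/51 - 6*5/4) - 37) + 30)**2 = (((16/51 - 6*5*1/4) - 37) + 30)**2 = (((16/51 - 15/2) - 37) + 30)**2 = ((-733/102 - 37) + 30)**2 = (-4507/102 + 30)**2 = (-1447/102)**2 = 2093809/10404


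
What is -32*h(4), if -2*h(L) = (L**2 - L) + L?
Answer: 256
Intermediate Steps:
h(L) = -L**2/2 (h(L) = -((L**2 - L) + L)/2 = -L**2/2)
-32*h(4) = -(-16)*4**2 = -(-16)*16 = -32*(-8) = 256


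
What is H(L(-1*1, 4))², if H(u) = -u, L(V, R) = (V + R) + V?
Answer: 4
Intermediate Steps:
L(V, R) = R + 2*V (L(V, R) = (R + V) + V = R + 2*V)
H(L(-1*1, 4))² = (-(4 + 2*(-1*1)))² = (-(4 + 2*(-1)))² = (-(4 - 2))² = (-1*2)² = (-2)² = 4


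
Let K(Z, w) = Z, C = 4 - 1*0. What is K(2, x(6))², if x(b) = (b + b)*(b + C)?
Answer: 4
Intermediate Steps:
C = 4 (C = 4 + 0 = 4)
x(b) = 2*b*(4 + b) (x(b) = (b + b)*(b + 4) = (2*b)*(4 + b) = 2*b*(4 + b))
K(2, x(6))² = 2² = 4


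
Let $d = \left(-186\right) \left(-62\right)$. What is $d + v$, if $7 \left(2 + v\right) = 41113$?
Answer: $\frac{121823}{7} \approx 17403.0$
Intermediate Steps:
$v = \frac{41099}{7}$ ($v = -2 + \frac{1}{7} \cdot 41113 = -2 + \frac{41113}{7} = \frac{41099}{7} \approx 5871.3$)
$d = 11532$
$d + v = 11532 + \frac{41099}{7} = \frac{121823}{7}$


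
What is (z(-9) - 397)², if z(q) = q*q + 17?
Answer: 89401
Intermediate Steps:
z(q) = 17 + q² (z(q) = q² + 17 = 17 + q²)
(z(-9) - 397)² = ((17 + (-9)²) - 397)² = ((17 + 81) - 397)² = (98 - 397)² = (-299)² = 89401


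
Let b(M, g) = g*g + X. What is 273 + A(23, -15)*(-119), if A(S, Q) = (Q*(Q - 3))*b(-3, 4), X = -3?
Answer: -417417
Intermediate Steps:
b(M, g) = -3 + g**2 (b(M, g) = g*g - 3 = g**2 - 3 = -3 + g**2)
A(S, Q) = 13*Q*(-3 + Q) (A(S, Q) = (Q*(Q - 3))*(-3 + 4**2) = (Q*(-3 + Q))*(-3 + 16) = (Q*(-3 + Q))*13 = 13*Q*(-3 + Q))
273 + A(23, -15)*(-119) = 273 + (13*(-15)*(-3 - 15))*(-119) = 273 + (13*(-15)*(-18))*(-119) = 273 + 3510*(-119) = 273 - 417690 = -417417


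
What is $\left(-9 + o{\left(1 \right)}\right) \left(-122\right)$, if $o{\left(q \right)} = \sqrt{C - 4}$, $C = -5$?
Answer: $1098 - 366 i \approx 1098.0 - 366.0 i$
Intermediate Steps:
$o{\left(q \right)} = 3 i$ ($o{\left(q \right)} = \sqrt{-5 - 4} = \sqrt{-9} = 3 i$)
$\left(-9 + o{\left(1 \right)}\right) \left(-122\right) = \left(-9 + 3 i\right) \left(-122\right) = 1098 - 366 i$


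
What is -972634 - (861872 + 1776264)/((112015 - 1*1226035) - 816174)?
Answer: -938684836430/965097 ≈ -9.7263e+5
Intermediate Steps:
-972634 - (861872 + 1776264)/((112015 - 1*1226035) - 816174) = -972634 - 2638136/((112015 - 1226035) - 816174) = -972634 - 2638136/(-1114020 - 816174) = -972634 - 2638136/(-1930194) = -972634 - 2638136*(-1)/1930194 = -972634 - 1*(-1319068/965097) = -972634 + 1319068/965097 = -938684836430/965097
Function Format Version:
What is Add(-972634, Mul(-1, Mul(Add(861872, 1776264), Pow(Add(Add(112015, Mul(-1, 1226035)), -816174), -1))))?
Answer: Rational(-938684836430, 965097) ≈ -9.7263e+5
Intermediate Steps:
Add(-972634, Mul(-1, Mul(Add(861872, 1776264), Pow(Add(Add(112015, Mul(-1, 1226035)), -816174), -1)))) = Add(-972634, Mul(-1, Mul(2638136, Pow(Add(Add(112015, -1226035), -816174), -1)))) = Add(-972634, Mul(-1, Mul(2638136, Pow(Add(-1114020, -816174), -1)))) = Add(-972634, Mul(-1, Mul(2638136, Pow(-1930194, -1)))) = Add(-972634, Mul(-1, Mul(2638136, Rational(-1, 1930194)))) = Add(-972634, Mul(-1, Rational(-1319068, 965097))) = Add(-972634, Rational(1319068, 965097)) = Rational(-938684836430, 965097)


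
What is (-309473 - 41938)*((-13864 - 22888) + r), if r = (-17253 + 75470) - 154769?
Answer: 46844491944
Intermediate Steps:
r = -96552 (r = 58217 - 154769 = -96552)
(-309473 - 41938)*((-13864 - 22888) + r) = (-309473 - 41938)*((-13864 - 22888) - 96552) = -351411*(-36752 - 96552) = -351411*(-133304) = 46844491944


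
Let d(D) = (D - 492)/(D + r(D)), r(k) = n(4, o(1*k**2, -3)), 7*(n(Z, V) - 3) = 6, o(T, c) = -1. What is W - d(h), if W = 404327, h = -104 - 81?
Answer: 512681897/1268 ≈ 4.0432e+5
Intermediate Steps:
h = -185
n(Z, V) = 27/7 (n(Z, V) = 3 + (1/7)*6 = 3 + 6/7 = 27/7)
r(k) = 27/7
d(D) = (-492 + D)/(27/7 + D) (d(D) = (D - 492)/(D + 27/7) = (-492 + D)/(27/7 + D))
W - d(h) = 404327 - 7*(-492 - 185)/(27 + 7*(-185)) = 404327 - 7*(-677)/(27 - 1295) = 404327 - 7*(-677)/(-1268) = 404327 - 7*(-1)*(-677)/1268 = 404327 - 1*4739/1268 = 404327 - 4739/1268 = 512681897/1268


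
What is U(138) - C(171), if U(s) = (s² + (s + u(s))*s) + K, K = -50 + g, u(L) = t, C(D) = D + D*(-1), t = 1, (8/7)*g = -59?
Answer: 304995/8 ≈ 38124.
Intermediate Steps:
g = -413/8 (g = (7/8)*(-59) = -413/8 ≈ -51.625)
C(D) = 0 (C(D) = D - D = 0)
u(L) = 1
K = -813/8 (K = -50 - 413/8 = -813/8 ≈ -101.63)
U(s) = -813/8 + s² + s*(1 + s) (U(s) = (s² + (s + 1)*s) - 813/8 = (s² + (1 + s)*s) - 813/8 = (s² + s*(1 + s)) - 813/8 = -813/8 + s² + s*(1 + s))
U(138) - C(171) = (-813/8 + 138 + 2*138²) - 1*0 = (-813/8 + 138 + 2*19044) + 0 = (-813/8 + 138 + 38088) + 0 = 304995/8 + 0 = 304995/8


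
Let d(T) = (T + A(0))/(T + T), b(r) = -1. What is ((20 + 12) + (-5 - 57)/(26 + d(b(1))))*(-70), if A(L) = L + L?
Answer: -110040/53 ≈ -2076.2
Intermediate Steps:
A(L) = 2*L
d(T) = 1/2 (d(T) = (T + 2*0)/(T + T) = (T + 0)/((2*T)) = T*(1/(2*T)) = 1/2)
((20 + 12) + (-5 - 57)/(26 + d(b(1))))*(-70) = ((20 + 12) + (-5 - 57)/(26 + 1/2))*(-70) = (32 - 62/53/2)*(-70) = (32 - 62*2/53)*(-70) = (32 - 124/53)*(-70) = (1572/53)*(-70) = -110040/53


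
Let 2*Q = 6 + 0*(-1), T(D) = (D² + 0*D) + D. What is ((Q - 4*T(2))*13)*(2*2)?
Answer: -1092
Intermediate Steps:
T(D) = D + D² (T(D) = (D² + 0) + D = D² + D = D + D²)
Q = 3 (Q = (6 + 0*(-1))/2 = (6 + 0)/2 = (½)*6 = 3)
((Q - 4*T(2))*13)*(2*2) = ((3 - 8*(1 + 2))*13)*(2*2) = ((3 - 8*3)*13)*4 = ((3 - 4*6)*13)*4 = ((3 - 24)*13)*4 = -21*13*4 = -273*4 = -1092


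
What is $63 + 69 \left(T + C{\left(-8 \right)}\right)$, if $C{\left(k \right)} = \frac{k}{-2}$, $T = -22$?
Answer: $-1179$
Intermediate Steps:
$C{\left(k \right)} = - \frac{k}{2}$ ($C{\left(k \right)} = k \left(- \frac{1}{2}\right) = - \frac{k}{2}$)
$63 + 69 \left(T + C{\left(-8 \right)}\right) = 63 + 69 \left(-22 - -4\right) = 63 + 69 \left(-22 + 4\right) = 63 + 69 \left(-18\right) = 63 - 1242 = -1179$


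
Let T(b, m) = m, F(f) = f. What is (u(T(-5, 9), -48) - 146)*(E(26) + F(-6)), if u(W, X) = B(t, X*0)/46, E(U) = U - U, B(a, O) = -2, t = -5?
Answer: 20154/23 ≈ 876.26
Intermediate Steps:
E(U) = 0
u(W, X) = -1/23 (u(W, X) = -2/46 = -2*1/46 = -1/23)
(u(T(-5, 9), -48) - 146)*(E(26) + F(-6)) = (-1/23 - 146)*(0 - 6) = -3359/23*(-6) = 20154/23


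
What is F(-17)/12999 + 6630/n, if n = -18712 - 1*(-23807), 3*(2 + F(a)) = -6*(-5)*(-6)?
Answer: 17173496/13245981 ≈ 1.2965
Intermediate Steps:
F(a) = -62 (F(a) = -2 + (-6*(-5)*(-6))/3 = -2 + (30*(-6))/3 = -2 + (1/3)*(-180) = -2 - 60 = -62)
n = 5095 (n = -18712 + 23807 = 5095)
F(-17)/12999 + 6630/n = -62/12999 + 6630/5095 = -62*1/12999 + 6630*(1/5095) = -62/12999 + 1326/1019 = 17173496/13245981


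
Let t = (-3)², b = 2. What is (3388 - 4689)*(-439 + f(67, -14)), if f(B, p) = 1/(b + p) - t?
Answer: 6995477/12 ≈ 5.8296e+5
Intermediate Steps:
t = 9
f(B, p) = -9 + 1/(2 + p) (f(B, p) = 1/(2 + p) - 1*9 = 1/(2 + p) - 9 = -9 + 1/(2 + p))
(3388 - 4689)*(-439 + f(67, -14)) = (3388 - 4689)*(-439 + (-17 - 9*(-14))/(2 - 14)) = -1301*(-439 + (-17 + 126)/(-12)) = -1301*(-439 - 1/12*109) = -1301*(-439 - 109/12) = -1301*(-5377/12) = 6995477/12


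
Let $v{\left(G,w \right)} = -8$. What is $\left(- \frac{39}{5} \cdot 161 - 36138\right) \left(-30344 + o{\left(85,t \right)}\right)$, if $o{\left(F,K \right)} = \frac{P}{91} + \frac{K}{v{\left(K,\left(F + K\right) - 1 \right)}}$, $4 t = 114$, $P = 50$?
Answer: $\frac{8261272194219}{7280} \approx 1.1348 \cdot 10^{9}$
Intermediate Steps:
$t = \frac{57}{2}$ ($t = \frac{1}{4} \cdot 114 = \frac{57}{2} \approx 28.5$)
$o{\left(F,K \right)} = \frac{50}{91} - \frac{K}{8}$ ($o{\left(F,K \right)} = \frac{50}{91} + \frac{K}{-8} = 50 \cdot \frac{1}{91} + K \left(- \frac{1}{8}\right) = \frac{50}{91} - \frac{K}{8}$)
$\left(- \frac{39}{5} \cdot 161 - 36138\right) \left(-30344 + o{\left(85,t \right)}\right) = \left(- \frac{39}{5} \cdot 161 - 36138\right) \left(-30344 + \left(\frac{50}{91} - \frac{57}{16}\right)\right) = \left(\left(-39\right) \frac{1}{5} \cdot 161 - 36138\right) \left(-30344 + \left(\frac{50}{91} - \frac{57}{16}\right)\right) = \left(\left(- \frac{39}{5}\right) 161 - 36138\right) \left(-30344 - \frac{4387}{1456}\right) = \left(- \frac{6279}{5} - 36138\right) \left(- \frac{44185251}{1456}\right) = \left(- \frac{186969}{5}\right) \left(- \frac{44185251}{1456}\right) = \frac{8261272194219}{7280}$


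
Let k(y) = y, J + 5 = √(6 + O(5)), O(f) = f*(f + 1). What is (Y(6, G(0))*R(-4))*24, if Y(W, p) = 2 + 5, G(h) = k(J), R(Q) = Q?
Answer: -672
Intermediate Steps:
O(f) = f*(1 + f)
J = 1 (J = -5 + √(6 + 5*(1 + 5)) = -5 + √(6 + 5*6) = -5 + √(6 + 30) = -5 + √36 = -5 + 6 = 1)
G(h) = 1
Y(W, p) = 7
(Y(6, G(0))*R(-4))*24 = (7*(-4))*24 = -28*24 = -672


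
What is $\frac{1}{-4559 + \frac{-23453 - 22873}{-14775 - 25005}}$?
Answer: $- \frac{6630}{30218449} \approx -0.0002194$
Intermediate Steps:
$\frac{1}{-4559 + \frac{-23453 - 22873}{-14775 - 25005}} = \frac{1}{-4559 + \frac{-23453 - 22873}{-39780}} = \frac{1}{-4559 + \left(-23453 - 22873\right) \left(- \frac{1}{39780}\right)} = \frac{1}{-4559 - - \frac{7721}{6630}} = \frac{1}{-4559 + \frac{7721}{6630}} = \frac{1}{- \frac{30218449}{6630}} = - \frac{6630}{30218449}$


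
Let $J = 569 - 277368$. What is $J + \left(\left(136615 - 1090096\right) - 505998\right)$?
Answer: $-1736278$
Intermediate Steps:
$J = -276799$ ($J = 569 - 277368 = -276799$)
$J + \left(\left(136615 - 1090096\right) - 505998\right) = -276799 + \left(\left(136615 - 1090096\right) - 505998\right) = -276799 - 1459479 = -1736278$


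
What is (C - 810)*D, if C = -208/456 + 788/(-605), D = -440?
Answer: 223947968/627 ≈ 3.5717e+5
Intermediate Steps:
C = -60646/34485 (C = -208*1/456 + 788*(-1/605) = -26/57 - 788/605 = -60646/34485 ≈ -1.7586)
(C - 810)*D = (-60646/34485 - 810)*(-440) = -27993496/34485*(-440) = 223947968/627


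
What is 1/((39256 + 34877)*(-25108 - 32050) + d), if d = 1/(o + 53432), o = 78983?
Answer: -132415/561081286863809 ≈ -2.3600e-10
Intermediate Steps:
d = 1/132415 (d = 1/(78983 + 53432) = 1/132415 ≈ 7.5520e-6)
1/((39256 + 34877)*(-25108 - 32050) + d) = 1/((39256 + 34877)*(-25108 - 32050) + 1/132415) = 1/(74133*(-57158) + 1/132415) = 1/(-4237294014 + 1/132415) = 1/(-561081286863809/132415) = -132415/561081286863809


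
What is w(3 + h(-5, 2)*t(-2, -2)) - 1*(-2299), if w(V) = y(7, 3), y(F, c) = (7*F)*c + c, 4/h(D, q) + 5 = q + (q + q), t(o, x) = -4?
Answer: 2449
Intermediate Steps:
h(D, q) = 4/(-5 + 3*q) (h(D, q) = 4/(-5 + (q + (q + q))) = 4/(-5 + (q + 2*q)) = 4/(-5 + 3*q))
y(F, c) = c + 7*F*c (y(F, c) = 7*F*c + c = c + 7*F*c)
w(V) = 150 (w(V) = 3*(1 + 7*7) = 3*(1 + 49) = 3*50 = 150)
w(3 + h(-5, 2)*t(-2, -2)) - 1*(-2299) = 150 - 1*(-2299) = 150 + 2299 = 2449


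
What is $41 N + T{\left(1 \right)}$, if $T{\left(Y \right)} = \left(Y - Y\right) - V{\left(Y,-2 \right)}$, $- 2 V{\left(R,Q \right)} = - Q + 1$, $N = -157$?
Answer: $- \frac{12871}{2} \approx -6435.5$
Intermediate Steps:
$V{\left(R,Q \right)} = - \frac{1}{2} + \frac{Q}{2}$ ($V{\left(R,Q \right)} = - \frac{- Q + 1}{2} = - \frac{1 - Q}{2} = - \frac{1}{2} + \frac{Q}{2}$)
$T{\left(Y \right)} = \frac{3}{2}$ ($T{\left(Y \right)} = \left(Y - Y\right) - \left(- \frac{1}{2} + \frac{1}{2} \left(-2\right)\right) = 0 - \left(- \frac{1}{2} - 1\right) = 0 - - \frac{3}{2} = 0 + \frac{3}{2} = \frac{3}{2}$)
$41 N + T{\left(1 \right)} = 41 \left(-157\right) + \frac{3}{2} = -6437 + \frac{3}{2} = - \frac{12871}{2}$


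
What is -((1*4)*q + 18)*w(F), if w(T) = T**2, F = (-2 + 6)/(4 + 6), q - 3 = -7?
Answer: -8/25 ≈ -0.32000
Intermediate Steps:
q = -4 (q = 3 - 7 = -4)
F = 2/5 (F = 4/10 = 4*(1/10) = 2/5 ≈ 0.40000)
-((1*4)*q + 18)*w(F) = -((1*4)*(-4) + 18)*(2/5)**2 = -(4*(-4) + 18)*4/25 = -(-16 + 18)*4/25 = -2*4/25 = -1*8/25 = -8/25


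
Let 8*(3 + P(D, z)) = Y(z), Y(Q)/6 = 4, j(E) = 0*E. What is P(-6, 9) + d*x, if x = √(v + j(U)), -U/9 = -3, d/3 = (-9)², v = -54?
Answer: 729*I*√6 ≈ 1785.7*I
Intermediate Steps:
d = 243 (d = 3*(-9)² = 3*81 = 243)
U = 27 (U = -9*(-3) = 27)
j(E) = 0
Y(Q) = 24 (Y(Q) = 6*4 = 24)
P(D, z) = 0 (P(D, z) = -3 + (⅛)*24 = -3 + 3 = 0)
x = 3*I*√6 (x = √(-54 + 0) = √(-54) = 3*I*√6 ≈ 7.3485*I)
P(-6, 9) + d*x = 0 + 243*(3*I*√6) = 0 + 729*I*√6 = 729*I*√6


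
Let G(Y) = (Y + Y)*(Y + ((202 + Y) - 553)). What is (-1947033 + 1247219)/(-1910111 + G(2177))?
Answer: -699814/15518951 ≈ -0.045094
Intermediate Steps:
G(Y) = 2*Y*(-351 + 2*Y) (G(Y) = (2*Y)*(Y + (-351 + Y)) = (2*Y)*(-351 + 2*Y) = 2*Y*(-351 + 2*Y))
(-1947033 + 1247219)/(-1910111 + G(2177)) = (-1947033 + 1247219)/(-1910111 + 2*2177*(-351 + 2*2177)) = -699814/(-1910111 + 2*2177*(-351 + 4354)) = -699814/(-1910111 + 2*2177*4003) = -699814/(-1910111 + 17429062) = -699814/15518951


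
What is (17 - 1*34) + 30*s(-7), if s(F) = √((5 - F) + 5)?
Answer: -17 + 30*√17 ≈ 106.69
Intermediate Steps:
s(F) = √(10 - F)
(17 - 1*34) + 30*s(-7) = (17 - 1*34) + 30*√(10 - 1*(-7)) = (17 - 34) + 30*√(10 + 7) = -17 + 30*√17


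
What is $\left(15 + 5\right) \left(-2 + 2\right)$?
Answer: $0$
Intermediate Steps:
$\left(15 + 5\right) \left(-2 + 2\right) = 20 \cdot 0 = 0$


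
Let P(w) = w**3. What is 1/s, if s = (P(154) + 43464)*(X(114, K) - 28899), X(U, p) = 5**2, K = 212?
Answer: -1/106710450272 ≈ -9.3712e-12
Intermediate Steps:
X(U, p) = 25
s = -106710450272 (s = (154**3 + 43464)*(25 - 28899) = (3652264 + 43464)*(-28874) = 3695728*(-28874) = -106710450272)
1/s = 1/(-106710450272) = -1/106710450272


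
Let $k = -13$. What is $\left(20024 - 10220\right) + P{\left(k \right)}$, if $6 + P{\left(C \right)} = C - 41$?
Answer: $9744$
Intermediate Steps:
$P{\left(C \right)} = -47 + C$ ($P{\left(C \right)} = -6 + \left(C - 41\right) = -6 + \left(-41 + C\right) = -47 + C$)
$\left(20024 - 10220\right) + P{\left(k \right)} = \left(20024 - 10220\right) - 60 = 9804 - 60 = 9744$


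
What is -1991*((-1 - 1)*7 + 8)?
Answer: 11946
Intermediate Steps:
-1991*((-1 - 1)*7 + 8) = -1991*(-2*7 + 8) = -1991*(-14 + 8) = -1991*(-6) = 11946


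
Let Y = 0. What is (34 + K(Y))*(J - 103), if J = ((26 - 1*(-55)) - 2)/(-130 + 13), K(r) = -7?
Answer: -36390/13 ≈ -2799.2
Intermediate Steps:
J = -79/117 (J = ((26 + 55) - 2)/(-117) = (81 - 2)*(-1/117) = 79*(-1/117) = -79/117 ≈ -0.67521)
(34 + K(Y))*(J - 103) = (34 - 7)*(-79/117 - 103) = 27*(-12130/117) = -36390/13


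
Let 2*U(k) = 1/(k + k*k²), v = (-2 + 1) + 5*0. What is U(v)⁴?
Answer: 1/256 ≈ 0.0039063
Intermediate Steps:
v = -1 (v = -1 + 0 = -1)
U(k) = 1/(2*(k + k³)) (U(k) = 1/(2*(k + k*k²)) = 1/(2*(k + k³)))
U(v)⁴ = ((½)/(-1*(1 + (-1)²)))⁴ = ((½)*(-1)/(1 + 1))⁴ = ((½)*(-1)/2)⁴ = ((½)*(-1)*(½))⁴ = (-¼)⁴ = 1/256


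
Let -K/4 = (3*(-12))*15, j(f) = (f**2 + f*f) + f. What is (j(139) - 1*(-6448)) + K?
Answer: 47389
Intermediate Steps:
j(f) = f + 2*f**2 (j(f) = (f**2 + f**2) + f = 2*f**2 + f = f + 2*f**2)
K = 2160 (K = -4*3*(-12)*15 = -(-144)*15 = -4*(-540) = 2160)
(j(139) - 1*(-6448)) + K = (139*(1 + 2*139) - 1*(-6448)) + 2160 = (139*(1 + 278) + 6448) + 2160 = (139*279 + 6448) + 2160 = (38781 + 6448) + 2160 = 45229 + 2160 = 47389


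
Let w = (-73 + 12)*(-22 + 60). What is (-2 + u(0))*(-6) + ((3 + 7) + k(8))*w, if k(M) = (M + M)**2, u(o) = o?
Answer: -616576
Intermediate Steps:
k(M) = 4*M**2 (k(M) = (2*M)**2 = 4*M**2)
w = -2318 (w = -61*38 = -2318)
(-2 + u(0))*(-6) + ((3 + 7) + k(8))*w = (-2 + 0)*(-6) + ((3 + 7) + 4*8**2)*(-2318) = -2*(-6) + (10 + 4*64)*(-2318) = 12 + (10 + 256)*(-2318) = 12 + 266*(-2318) = 12 - 616588 = -616576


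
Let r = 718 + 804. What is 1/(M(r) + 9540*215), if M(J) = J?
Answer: 1/2052622 ≈ 4.8718e-7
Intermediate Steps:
r = 1522
1/(M(r) + 9540*215) = 1/(1522 + 9540*215) = 1/(1522 + 2051100) = 1/2052622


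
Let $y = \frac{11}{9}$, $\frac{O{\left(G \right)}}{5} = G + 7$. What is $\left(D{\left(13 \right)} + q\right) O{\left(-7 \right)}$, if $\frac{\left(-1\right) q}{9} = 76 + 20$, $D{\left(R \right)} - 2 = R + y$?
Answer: $0$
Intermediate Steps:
$O{\left(G \right)} = 35 + 5 G$ ($O{\left(G \right)} = 5 \left(G + 7\right) = 5 \left(7 + G\right) = 35 + 5 G$)
$y = \frac{11}{9}$ ($y = 11 \cdot \frac{1}{9} = \frac{11}{9} \approx 1.2222$)
$D{\left(R \right)} = \frac{29}{9} + R$ ($D{\left(R \right)} = 2 + \left(R + \frac{11}{9}\right) = 2 + \left(\frac{11}{9} + R\right) = \frac{29}{9} + R$)
$q = -864$ ($q = - 9 \left(76 + 20\right) = \left(-9\right) 96 = -864$)
$\left(D{\left(13 \right)} + q\right) O{\left(-7 \right)} = \left(\left(\frac{29}{9} + 13\right) - 864\right) \left(35 + 5 \left(-7\right)\right) = \left(\frac{146}{9} - 864\right) \left(35 - 35\right) = \left(- \frac{7630}{9}\right) 0 = 0$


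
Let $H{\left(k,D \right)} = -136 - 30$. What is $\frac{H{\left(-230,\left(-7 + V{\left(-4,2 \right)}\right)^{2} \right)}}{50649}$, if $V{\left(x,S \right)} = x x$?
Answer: $- \frac{166}{50649} \approx -0.0032775$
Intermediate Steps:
$V{\left(x,S \right)} = x^{2}$
$H{\left(k,D \right)} = -166$ ($H{\left(k,D \right)} = -136 - 30 = -166$)
$\frac{H{\left(-230,\left(-7 + V{\left(-4,2 \right)}\right)^{2} \right)}}{50649} = - \frac{166}{50649}$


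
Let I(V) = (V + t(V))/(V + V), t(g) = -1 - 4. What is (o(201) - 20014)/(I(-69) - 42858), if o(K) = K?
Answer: 1367097/2957165 ≈ 0.46230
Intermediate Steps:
t(g) = -5
I(V) = (-5 + V)/(2*V) (I(V) = (V - 5)/(V + V) = (-5 + V)/((2*V)) = (-5 + V)*(1/(2*V)) = (-5 + V)/(2*V))
(o(201) - 20014)/(I(-69) - 42858) = (201 - 20014)/((1/2)*(-5 - 69)/(-69) - 42858) = -19813/((1/2)*(-1/69)*(-74) - 42858) = -19813/(37/69 - 42858) = -19813/(-2957165/69) = -19813*(-69/2957165) = 1367097/2957165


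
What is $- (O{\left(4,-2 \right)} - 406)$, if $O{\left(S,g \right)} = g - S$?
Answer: $412$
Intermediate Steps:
$- (O{\left(4,-2 \right)} - 406) = - (\left(-2 - 4\right) - 406) = - (-6 - 406) = \left(-1\right) \left(-412\right) = 412$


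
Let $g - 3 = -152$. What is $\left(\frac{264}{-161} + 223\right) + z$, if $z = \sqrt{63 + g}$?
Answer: $\frac{35639}{161} + i \sqrt{86} \approx 221.36 + 9.2736 i$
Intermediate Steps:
$g = -149$ ($g = 3 - 152 = -149$)
$z = i \sqrt{86}$ ($z = \sqrt{63 - 149} = \sqrt{-86} = i \sqrt{86} \approx 9.2736 i$)
$\left(\frac{264}{-161} + 223\right) + z = \left(\frac{264}{-161} + 223\right) + i \sqrt{86} = \left(264 \left(- \frac{1}{161}\right) + 223\right) + i \sqrt{86} = \left(- \frac{264}{161} + 223\right) + i \sqrt{86} = \frac{35639}{161} + i \sqrt{86}$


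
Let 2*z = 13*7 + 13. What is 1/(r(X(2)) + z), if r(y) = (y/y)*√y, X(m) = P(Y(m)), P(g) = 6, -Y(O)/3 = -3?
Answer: 26/1349 - √6/2698 ≈ 0.018366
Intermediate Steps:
Y(O) = 9 (Y(O) = -3*(-3) = 9)
z = 52 (z = (13*7 + 13)/2 = (91 + 13)/2 = (½)*104 = 52)
X(m) = 6
r(y) = √y (r(y) = 1*√y = √y)
1/(r(X(2)) + z) = 1/(√6 + 52) = 1/(52 + √6)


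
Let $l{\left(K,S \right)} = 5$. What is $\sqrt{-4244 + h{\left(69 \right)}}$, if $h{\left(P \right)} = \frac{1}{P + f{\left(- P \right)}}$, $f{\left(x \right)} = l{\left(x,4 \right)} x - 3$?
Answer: $\frac{i \sqrt{36706387}}{93} \approx 65.146 i$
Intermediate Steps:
$f{\left(x \right)} = -3 + 5 x$ ($f{\left(x \right)} = 5 x - 3 = -3 + 5 x$)
$h{\left(P \right)} = \frac{1}{-3 - 4 P}$ ($h{\left(P \right)} = \frac{1}{P + \left(-3 + 5 \left(- P\right)\right)} = \frac{1}{P - \left(3 + 5 P\right)} = \frac{1}{-3 - 4 P}$)
$\sqrt{-4244 + h{\left(69 \right)}} = \sqrt{-4244 + \frac{1}{-3 - 276}} = \sqrt{-4244 + \frac{1}{-279}} = \sqrt{-4244 - \frac{1}{279}} = \sqrt{- \frac{1184077}{279}} = \frac{i \sqrt{36706387}}{93}$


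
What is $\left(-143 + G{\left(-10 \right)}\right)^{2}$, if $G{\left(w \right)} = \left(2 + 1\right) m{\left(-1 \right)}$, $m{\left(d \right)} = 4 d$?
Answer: $24025$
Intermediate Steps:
$G{\left(w \right)} = -12$ ($G{\left(w \right)} = \left(2 + 1\right) 4 \left(-1\right) = 3 \left(-4\right) = -12$)
$\left(-143 + G{\left(-10 \right)}\right)^{2} = \left(-143 - 12\right)^{2} = \left(-155\right)^{2} = 24025$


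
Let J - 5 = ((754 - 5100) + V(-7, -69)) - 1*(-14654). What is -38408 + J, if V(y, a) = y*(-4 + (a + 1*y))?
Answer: -27535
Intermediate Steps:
V(y, a) = y*(-4 + a + y) (V(y, a) = y*(-4 + (a + y)) = y*(-4 + a + y))
J = 10873 (J = 5 + (((754 - 5100) - 7*(-4 - 69 - 7)) - 1*(-14654)) = 5 + ((-4346 - 7*(-80)) + 14654) = 5 + ((-4346 + 560) + 14654) = 5 + (-3786 + 14654) = 5 + 10868 = 10873)
-38408 + J = -38408 + 10873 = -27535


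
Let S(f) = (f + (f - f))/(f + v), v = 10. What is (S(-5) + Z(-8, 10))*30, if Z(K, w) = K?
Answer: -270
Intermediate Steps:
S(f) = f/(10 + f) (S(f) = (f + (f - f))/(f + 10) = (f + 0)/(10 + f) = f/(10 + f))
(S(-5) + Z(-8, 10))*30 = (-5/(10 - 5) - 8)*30 = (-5/5 - 8)*30 = (-5*⅕ - 8)*30 = (-1 - 8)*30 = -9*30 = -270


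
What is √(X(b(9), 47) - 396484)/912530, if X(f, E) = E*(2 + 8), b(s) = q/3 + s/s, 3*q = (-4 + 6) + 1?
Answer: I*√396014/912530 ≈ 0.00068962*I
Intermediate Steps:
q = 1 (q = ((-4 + 6) + 1)/3 = (2 + 1)/3 = (⅓)*3 = 1)
b(s) = 4/3 (b(s) = 1/3 + s/s = 1*(⅓) + 1 = ⅓ + 1 = 4/3)
X(f, E) = 10*E (X(f, E) = E*10 = 10*E)
√(X(b(9), 47) - 396484)/912530 = √(10*47 - 396484)/912530 = √(470 - 396484)*(1/912530) = √(-396014)*(1/912530) = (I*√396014)*(1/912530) = I*√396014/912530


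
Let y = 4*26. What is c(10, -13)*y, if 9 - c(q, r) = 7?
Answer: 208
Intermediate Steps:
y = 104
c(q, r) = 2 (c(q, r) = 9 - 1*7 = 9 - 7 = 2)
c(10, -13)*y = 2*104 = 208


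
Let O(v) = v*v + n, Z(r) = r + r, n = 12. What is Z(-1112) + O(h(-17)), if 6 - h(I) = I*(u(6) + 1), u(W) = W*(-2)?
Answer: 30549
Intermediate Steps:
u(W) = -2*W
Z(r) = 2*r
h(I) = 6 + 11*I (h(I) = 6 - I*(-2*6 + 1) = 6 - I*(-12 + 1) = 6 - I*(-11) = 6 - (-11)*I = 6 + 11*I)
O(v) = 12 + v**2 (O(v) = v*v + 12 = v**2 + 12 = 12 + v**2)
Z(-1112) + O(h(-17)) = 2*(-1112) + (12 + (6 + 11*(-17))**2) = -2224 + (12 + (6 - 187)**2) = -2224 + (12 + (-181)**2) = -2224 + (12 + 32761) = -2224 + 32773 = 30549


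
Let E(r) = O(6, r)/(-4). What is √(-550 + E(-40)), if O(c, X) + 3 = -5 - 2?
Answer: I*√2190/2 ≈ 23.399*I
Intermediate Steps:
O(c, X) = -10 (O(c, X) = -3 + (-5 - 2) = -3 - 7 = -10)
E(r) = 5/2 (E(r) = -10/(-4) = -10*(-¼) = 5/2)
√(-550 + E(-40)) = √(-550 + 5/2) = √(-1095/2) = I*√2190/2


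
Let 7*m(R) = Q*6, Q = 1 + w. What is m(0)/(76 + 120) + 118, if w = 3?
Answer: 40480/343 ≈ 118.02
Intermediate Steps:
Q = 4 (Q = 1 + 3 = 4)
m(R) = 24/7 (m(R) = (4*6)/7 = (1/7)*24 = 24/7)
m(0)/(76 + 120) + 118 = (24/7)/(76 + 120) + 118 = (24/7)/196 + 118 = (1/196)*(24/7) + 118 = 6/343 + 118 = 40480/343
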